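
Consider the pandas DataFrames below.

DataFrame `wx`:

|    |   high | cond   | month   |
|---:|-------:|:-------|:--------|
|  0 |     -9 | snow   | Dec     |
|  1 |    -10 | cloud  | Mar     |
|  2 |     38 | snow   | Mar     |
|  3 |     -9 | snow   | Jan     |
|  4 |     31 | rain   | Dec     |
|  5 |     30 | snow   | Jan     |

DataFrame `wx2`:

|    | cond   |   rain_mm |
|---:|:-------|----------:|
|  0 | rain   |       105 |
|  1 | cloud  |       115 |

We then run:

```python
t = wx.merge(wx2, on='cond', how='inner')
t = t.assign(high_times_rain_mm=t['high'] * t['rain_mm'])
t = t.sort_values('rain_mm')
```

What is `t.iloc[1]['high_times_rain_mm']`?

merge on 'cond' (how='inner') → 2 rows:
   high   cond month  rain_mm
0   -10  cloud   Mar      115
1    31   rain   Dec      105
add column high_times_rain_mm = t['high'] * t['rain_mm']:
   high   cond month  rain_mm  high_times_rain_mm
0   -10  cloud   Mar      115               -1150
1    31   rain   Dec      105                3255
sort by rain_mm:
   high   cond month  rain_mm  high_times_rain_mm
1    31   rain   Dec      105                3255
0   -10  cloud   Mar      115               -1150
Hence -1150.

-1150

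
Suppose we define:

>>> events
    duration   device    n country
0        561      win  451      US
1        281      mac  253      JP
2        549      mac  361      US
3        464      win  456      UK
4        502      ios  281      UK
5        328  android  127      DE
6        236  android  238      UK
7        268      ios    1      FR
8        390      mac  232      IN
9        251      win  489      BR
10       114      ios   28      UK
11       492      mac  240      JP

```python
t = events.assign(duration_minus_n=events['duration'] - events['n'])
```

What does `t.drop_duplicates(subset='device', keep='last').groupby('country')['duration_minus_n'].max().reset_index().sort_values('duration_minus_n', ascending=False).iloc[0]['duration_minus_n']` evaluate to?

add column duration_minus_n = events['duration'] - events['n']:
    duration   device    n country  duration_minus_n
0        561      win  451      US               110
1        281      mac  253      JP                28
2        549      mac  361      US               188
3        464      win  456      UK                 8
4        502      ios  281      UK               221
5        328  android  127      DE               201
6        236  android  238      UK                -2
7        268      ios    1      FR               267
8        390      mac  232      IN               158
9        251      win  489      BR              -238
10       114      ios   28      UK                86
11       492      mac  240      JP               252
drop duplicate device (keep=last):
    duration   device    n country  duration_minus_n
6        236  android  238      UK                -2
9        251      win  489      BR              -238
10       114      ios   28      UK                86
11       492      mac  240      JP               252
group by country, max of duration_minus_n:
country
BR   -238
JP    252
UK     86
Name: duration_minus_n, dtype: int64
reset_index():
  country  duration_minus_n
0      BR              -238
1      JP               252
2      UK                86
sort by duration_minus_n descending:
  country  duration_minus_n
1      JP               252
2      UK                86
0      BR              -238

252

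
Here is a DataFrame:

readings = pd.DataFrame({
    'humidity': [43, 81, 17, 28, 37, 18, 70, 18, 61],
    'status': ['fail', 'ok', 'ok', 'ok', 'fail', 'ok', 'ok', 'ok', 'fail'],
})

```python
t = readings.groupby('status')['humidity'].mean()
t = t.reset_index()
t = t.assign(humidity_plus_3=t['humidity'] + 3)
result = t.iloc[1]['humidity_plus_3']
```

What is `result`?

group by status, mean of humidity:
status
fail    47.000000
ok      38.666667
Name: humidity, dtype: float64
reset_index():
  status   humidity
0   fail  47.000000
1     ok  38.666667
add column humidity_plus_3 = t['humidity'] + 3:
  status   humidity  humidity_plus_3
0   fail  47.000000        50.000000
1     ok  38.666667        41.666667
Finally, value at position 1, column 'humidity_plus_3' = 41.6666666667.

41.6666666667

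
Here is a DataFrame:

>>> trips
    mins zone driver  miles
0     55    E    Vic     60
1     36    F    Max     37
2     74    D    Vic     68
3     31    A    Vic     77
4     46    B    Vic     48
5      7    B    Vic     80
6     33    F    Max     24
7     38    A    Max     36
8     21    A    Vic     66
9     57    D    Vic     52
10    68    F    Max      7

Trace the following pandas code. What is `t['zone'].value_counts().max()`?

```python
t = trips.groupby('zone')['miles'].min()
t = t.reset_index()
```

group by zone, min of miles:
zone
A    36
B    48
D    52
E    60
F     7
Name: miles, dtype: int64
reset_index():
  zone  miles
0    A     36
1    B     48
2    D     52
3    E     60
4    F      7
value_counts of zone:
zone
A    1
B    1
D    1
E    1
F    1
Name: count, dtype: int64
Taking the max of the resulting series gives 1.

1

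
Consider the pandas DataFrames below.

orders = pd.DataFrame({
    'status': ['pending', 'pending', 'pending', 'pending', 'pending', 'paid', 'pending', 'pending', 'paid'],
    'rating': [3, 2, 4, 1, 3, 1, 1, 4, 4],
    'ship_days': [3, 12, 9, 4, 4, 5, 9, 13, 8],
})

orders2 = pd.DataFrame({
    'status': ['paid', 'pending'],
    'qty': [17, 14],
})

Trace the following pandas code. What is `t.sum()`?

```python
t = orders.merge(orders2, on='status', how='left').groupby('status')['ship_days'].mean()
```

14.2142857143

merge on 'status' (how='left') → 9 rows:
    status  rating  ship_days  qty
0  pending       3          3   14
1  pending       2         12   14
2  pending       4          9   14
3  pending       1          4   14
4  pending       3          4   14
5     paid       1          5   17
6  pending       1          9   14
7  pending       4         13   14
8     paid       4          8   17
group by status, mean of ship_days:
status
paid       6.500000
pending    7.714286
Name: ship_days, dtype: float64
sum of the resulting series → 14.2142857143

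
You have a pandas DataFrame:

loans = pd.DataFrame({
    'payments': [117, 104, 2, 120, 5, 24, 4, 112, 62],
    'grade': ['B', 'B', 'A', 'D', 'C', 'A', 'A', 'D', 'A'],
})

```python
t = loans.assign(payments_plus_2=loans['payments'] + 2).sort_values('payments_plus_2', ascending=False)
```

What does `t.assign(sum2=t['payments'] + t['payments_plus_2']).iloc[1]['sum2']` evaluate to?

236

add column payments_plus_2 = loans['payments'] + 2:
   payments grade  payments_plus_2
0       117     B              119
1       104     B              106
2         2     A                4
3       120     D              122
4         5     C                7
5        24     A               26
6         4     A                6
7       112     D              114
8        62     A               64
sort by payments_plus_2 descending:
   payments grade  payments_plus_2
3       120     D              122
0       117     B              119
7       112     D              114
1       104     B              106
8        62     A               64
5        24     A               26
4         5     C                7
6         4     A                6
2         2     A                4
add column sum2 = t['payments'] + t['payments_plus_2']:
   payments grade  payments_plus_2  sum2
3       120     D              122   242
0       117     B              119   236
7       112     D              114   226
1       104     B              106   210
8        62     A               64   126
5        24     A               26    50
4         5     C                7    12
6         4     A                6    10
2         2     A                4     6
Then the value at position 1, column 'sum2': 236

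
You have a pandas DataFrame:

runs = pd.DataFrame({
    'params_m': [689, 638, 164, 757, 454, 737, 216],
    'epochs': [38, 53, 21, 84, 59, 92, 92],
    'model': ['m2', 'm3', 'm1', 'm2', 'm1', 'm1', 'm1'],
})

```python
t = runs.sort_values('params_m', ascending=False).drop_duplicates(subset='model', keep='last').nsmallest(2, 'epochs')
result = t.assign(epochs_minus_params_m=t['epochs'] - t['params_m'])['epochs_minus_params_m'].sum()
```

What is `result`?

sort by params_m descending:
   params_m  epochs model
3       757      84    m2
5       737      92    m1
0       689      38    m2
1       638      53    m3
4       454      59    m1
6       216      92    m1
2       164      21    m1
drop duplicate model (keep=last):
   params_m  epochs model
0       689      38    m2
1       638      53    m3
2       164      21    m1
take 2 rows with smallest epochs:
   params_m  epochs model
2       164      21    m1
0       689      38    m2
add column epochs_minus_params_m = t['epochs'] - t['params_m']:
   params_m  epochs model  epochs_minus_params_m
2       164      21    m1                   -143
0       689      38    m2                   -651
Reading off the sum of column 'epochs_minus_params_m', we get -794.

-794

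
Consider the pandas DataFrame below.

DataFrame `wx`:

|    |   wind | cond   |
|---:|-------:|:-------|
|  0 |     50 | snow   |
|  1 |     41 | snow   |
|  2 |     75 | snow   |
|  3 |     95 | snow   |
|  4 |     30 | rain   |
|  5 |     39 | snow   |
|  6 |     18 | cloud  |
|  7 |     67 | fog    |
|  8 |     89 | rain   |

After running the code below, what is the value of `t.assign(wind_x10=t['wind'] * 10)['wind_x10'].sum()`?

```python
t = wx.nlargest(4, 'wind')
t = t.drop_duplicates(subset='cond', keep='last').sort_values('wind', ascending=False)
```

take 4 rows with largest wind:
   wind  cond
3    95  snow
8    89  rain
2    75  snow
7    67   fog
drop duplicate cond (keep=last):
   wind  cond
8    89  rain
2    75  snow
7    67   fog
sort by wind descending:
   wind  cond
8    89  rain
2    75  snow
7    67   fog
add column wind_x10 = t['wind'] * 10:
   wind  cond  wind_x10
8    89  rain       890
2    75  snow       750
7    67   fog       670
Hence 2310.

2310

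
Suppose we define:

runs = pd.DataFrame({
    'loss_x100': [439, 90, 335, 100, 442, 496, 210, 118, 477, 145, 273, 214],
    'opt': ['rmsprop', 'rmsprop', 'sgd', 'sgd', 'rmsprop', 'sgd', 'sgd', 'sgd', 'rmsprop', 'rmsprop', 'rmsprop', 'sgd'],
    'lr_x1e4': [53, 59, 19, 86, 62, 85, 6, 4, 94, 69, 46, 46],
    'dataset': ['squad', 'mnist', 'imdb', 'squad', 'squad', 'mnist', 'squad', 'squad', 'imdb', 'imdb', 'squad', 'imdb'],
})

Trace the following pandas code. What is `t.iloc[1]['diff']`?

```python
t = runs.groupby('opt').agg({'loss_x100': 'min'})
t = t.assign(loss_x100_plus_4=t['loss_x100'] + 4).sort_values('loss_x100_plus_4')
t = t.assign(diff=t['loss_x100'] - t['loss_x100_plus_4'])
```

group by opt, min of loss_x100:
         loss_x100
opt               
rmsprop         90
sgd            100
add column loss_x100_plus_4 = t['loss_x100'] + 4:
         loss_x100  loss_x100_plus_4
opt                                 
rmsprop         90                94
sgd            100               104
sort by loss_x100_plus_4:
         loss_x100  loss_x100_plus_4
opt                                 
rmsprop         90                94
sgd            100               104
add column diff = t['loss_x100'] - t['loss_x100_plus_4']:
         loss_x100  loss_x100_plus_4  diff
opt                                       
rmsprop         90                94    -4
sgd            100               104    -4

-4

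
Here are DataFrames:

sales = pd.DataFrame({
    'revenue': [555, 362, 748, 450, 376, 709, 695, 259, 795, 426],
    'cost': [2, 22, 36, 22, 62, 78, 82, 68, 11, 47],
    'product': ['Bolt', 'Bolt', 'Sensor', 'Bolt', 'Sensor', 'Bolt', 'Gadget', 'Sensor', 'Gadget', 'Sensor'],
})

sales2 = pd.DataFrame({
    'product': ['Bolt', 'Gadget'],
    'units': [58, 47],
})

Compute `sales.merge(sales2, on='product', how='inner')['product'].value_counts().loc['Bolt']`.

4

merge on 'product' (how='inner') → 6 rows:
   revenue  cost product  units
0      555     2    Bolt     58
1      362    22    Bolt     58
2      450    22    Bolt     58
3      709    78    Bolt     58
4      695    82  Gadget     47
5      795    11  Gadget     47
value_counts of product:
product
Bolt      4
Gadget    2
Name: count, dtype: int64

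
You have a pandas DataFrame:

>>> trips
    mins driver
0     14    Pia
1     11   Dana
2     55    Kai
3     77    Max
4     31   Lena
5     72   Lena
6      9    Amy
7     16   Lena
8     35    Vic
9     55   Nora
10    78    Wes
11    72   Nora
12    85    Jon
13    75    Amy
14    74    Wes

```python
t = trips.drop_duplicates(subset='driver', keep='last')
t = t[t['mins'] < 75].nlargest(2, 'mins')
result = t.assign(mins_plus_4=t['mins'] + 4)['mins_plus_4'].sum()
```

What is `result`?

drop duplicate driver (keep=last):
    mins driver
0     14    Pia
1     11   Dana
2     55    Kai
3     77    Max
7     16   Lena
8     35    Vic
11    72   Nora
12    85    Jon
13    75    Amy
14    74    Wes
filter rows where mins < 75:
    mins driver
0     14    Pia
1     11   Dana
2     55    Kai
7     16   Lena
8     35    Vic
11    72   Nora
14    74    Wes
take 2 rows with largest mins:
    mins driver
14    74    Wes
11    72   Nora
add column mins_plus_4 = t['mins'] + 4:
    mins driver  mins_plus_4
14    74    Wes           78
11    72   Nora           76
So sum() = 154.

154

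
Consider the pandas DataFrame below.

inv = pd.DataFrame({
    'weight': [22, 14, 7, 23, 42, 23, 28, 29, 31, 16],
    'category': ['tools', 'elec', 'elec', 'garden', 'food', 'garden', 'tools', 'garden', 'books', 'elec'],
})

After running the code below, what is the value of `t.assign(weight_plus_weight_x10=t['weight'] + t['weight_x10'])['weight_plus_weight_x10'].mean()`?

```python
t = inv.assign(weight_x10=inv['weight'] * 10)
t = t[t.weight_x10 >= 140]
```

add column weight_x10 = inv['weight'] * 10:
   weight category  weight_x10
0      22    tools         220
1      14     elec         140
2       7     elec          70
3      23   garden         230
4      42     food         420
5      23   garden         230
6      28    tools         280
7      29   garden         290
8      31    books         310
9      16     elec         160
filter rows where weight_x10 >= 140:
   weight category  weight_x10
0      22    tools         220
1      14     elec         140
3      23   garden         230
4      42     food         420
5      23   garden         230
6      28    tools         280
7      29   garden         290
8      31    books         310
9      16     elec         160
add column weight_plus_weight_x10 = t['weight'] + t['weight_x10']:
   weight category  weight_x10  weight_plus_weight_x10
0      22    tools         220                     242
1      14     elec         140                     154
3      23   garden         230                     253
4      42     food         420                     462
5      23   garden         230                     253
6      28    tools         280                     308
7      29   garden         290                     319
8      31    books         310                     341
9      16     elec         160                     176
Then the mean of column 'weight_plus_weight_x10': 278.666666667

278.666666667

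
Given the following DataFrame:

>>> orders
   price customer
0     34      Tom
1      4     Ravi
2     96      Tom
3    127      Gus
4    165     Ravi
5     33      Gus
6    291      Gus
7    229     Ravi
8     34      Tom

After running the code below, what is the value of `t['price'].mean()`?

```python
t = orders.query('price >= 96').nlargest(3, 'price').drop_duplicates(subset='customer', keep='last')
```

228.0

filter rows where price >= 96:
   price customer
2     96      Tom
3    127      Gus
4    165     Ravi
6    291      Gus
7    229     Ravi
take 3 rows with largest price:
   price customer
6    291      Gus
7    229     Ravi
4    165     Ravi
drop duplicate customer (keep=last):
   price customer
6    291      Gus
4    165     Ravi
Taking the mean of column 'price' gives 228.0.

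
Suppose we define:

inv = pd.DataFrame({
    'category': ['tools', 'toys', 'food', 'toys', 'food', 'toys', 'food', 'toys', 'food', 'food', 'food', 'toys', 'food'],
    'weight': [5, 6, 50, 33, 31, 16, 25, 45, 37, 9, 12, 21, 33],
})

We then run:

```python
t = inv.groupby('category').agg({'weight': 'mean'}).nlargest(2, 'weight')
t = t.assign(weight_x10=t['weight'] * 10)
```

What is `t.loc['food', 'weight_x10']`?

281.428571429

group by category, mean of weight:
             weight
category           
food      28.142857
tools      5.000000
toys      24.200000
take 2 rows with largest weight:
             weight
category           
food      28.142857
toys      24.200000
add column weight_x10 = t['weight'] * 10:
             weight  weight_x10
category                       
food      28.142857  281.428571
toys      24.200000  242.000000
Hence 281.428571429.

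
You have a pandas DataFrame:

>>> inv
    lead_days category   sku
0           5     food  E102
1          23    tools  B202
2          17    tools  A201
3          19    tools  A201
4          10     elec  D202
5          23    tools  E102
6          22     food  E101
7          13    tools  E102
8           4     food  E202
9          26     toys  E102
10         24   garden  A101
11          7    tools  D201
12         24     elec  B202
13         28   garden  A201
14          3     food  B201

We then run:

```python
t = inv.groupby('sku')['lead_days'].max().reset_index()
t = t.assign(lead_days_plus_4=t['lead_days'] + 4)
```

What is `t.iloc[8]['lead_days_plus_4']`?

group by sku, max of lead_days:
sku
A101    24
A201    28
B201     3
B202    24
D201     7
D202    10
E101    22
E102    26
E202     4
Name: lead_days, dtype: int64
reset_index():
    sku  lead_days
0  A101         24
1  A201         28
2  B201          3
3  B202         24
4  D201          7
5  D202         10
6  E101         22
7  E102         26
8  E202          4
add column lead_days_plus_4 = t['lead_days'] + 4:
    sku  lead_days  lead_days_plus_4
0  A101         24                28
1  A201         28                32
2  B201          3                 7
3  B202         24                28
4  D201          7                11
5  D202         10                14
6  E101         22                26
7  E102         26                30
8  E202          4                 8
The value at position 8, column 'lead_days_plus_4' is 8.

8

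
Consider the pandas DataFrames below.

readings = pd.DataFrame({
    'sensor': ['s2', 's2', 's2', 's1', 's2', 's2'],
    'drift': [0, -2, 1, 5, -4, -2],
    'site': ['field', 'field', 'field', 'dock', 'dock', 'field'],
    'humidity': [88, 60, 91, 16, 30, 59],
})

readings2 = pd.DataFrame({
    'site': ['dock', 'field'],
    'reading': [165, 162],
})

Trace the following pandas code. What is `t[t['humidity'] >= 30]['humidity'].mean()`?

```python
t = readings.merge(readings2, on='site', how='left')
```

65.6

merge on 'site' (how='left') → 6 rows:
  sensor  drift   site  humidity  reading
0     s2      0  field        88      162
1     s2     -2  field        60      162
2     s2      1  field        91      162
3     s1      5   dock        16      165
4     s2     -4   dock        30      165
5     s2     -2  field        59      162
filter rows where humidity >= 30:
  sensor  drift   site  humidity  reading
0     s2      0  field        88      162
1     s2     -2  field        60      162
2     s2      1  field        91      162
4     s2     -4   dock        30      165
5     s2     -2  field        59      162
Finally, mean of column 'humidity' = 65.6.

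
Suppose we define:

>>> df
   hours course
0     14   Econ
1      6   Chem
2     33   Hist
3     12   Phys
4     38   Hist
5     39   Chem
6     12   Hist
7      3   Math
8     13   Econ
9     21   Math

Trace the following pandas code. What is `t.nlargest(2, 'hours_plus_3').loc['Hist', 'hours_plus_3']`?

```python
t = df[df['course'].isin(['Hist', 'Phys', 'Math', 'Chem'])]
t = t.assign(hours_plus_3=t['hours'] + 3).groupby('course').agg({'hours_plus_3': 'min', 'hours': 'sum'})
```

filter rows where course in ['Hist', 'Phys', 'Math', 'Chem']:
   hours course
1      6   Chem
2     33   Hist
3     12   Phys
4     38   Hist
5     39   Chem
6     12   Hist
7      3   Math
9     21   Math
add column hours_plus_3 = t['hours'] + 3:
   hours course  hours_plus_3
1      6   Chem             9
2     33   Hist            36
3     12   Phys            15
4     38   Hist            41
5     39   Chem            42
6     12   Hist            15
7      3   Math             6
9     21   Math            24
group by course: min(hours_plus_3), sum(hours):
        hours_plus_3  hours
course                     
Chem               9     45
Hist              15     83
Math               6     24
Phys              15     12
take 2 rows with largest hours_plus_3:
        hours_plus_3  hours
course                     
Hist              15     83
Phys              15     12

15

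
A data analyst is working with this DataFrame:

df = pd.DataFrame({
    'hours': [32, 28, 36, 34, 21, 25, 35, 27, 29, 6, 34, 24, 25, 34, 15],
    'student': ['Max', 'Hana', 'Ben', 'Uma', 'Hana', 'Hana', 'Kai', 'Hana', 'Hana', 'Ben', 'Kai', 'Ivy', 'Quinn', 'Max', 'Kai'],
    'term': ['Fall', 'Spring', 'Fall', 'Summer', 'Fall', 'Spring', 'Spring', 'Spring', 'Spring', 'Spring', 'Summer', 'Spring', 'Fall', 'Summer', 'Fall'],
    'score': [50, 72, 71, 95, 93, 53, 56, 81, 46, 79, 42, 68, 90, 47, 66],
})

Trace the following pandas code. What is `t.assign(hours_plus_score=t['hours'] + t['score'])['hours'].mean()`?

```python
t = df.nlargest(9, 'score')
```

24.0

take 9 rows with largest score:
    hours student    term  score
3      34     Uma  Summer     95
4      21    Hana    Fall     93
12     25   Quinn    Fall     90
7      27    Hana  Spring     81
9       6     Ben  Spring     79
1      28    Hana  Spring     72
2      36     Ben    Fall     71
11     24     Ivy  Spring     68
14     15     Kai    Fall     66
add column hours_plus_score = t['hours'] + t['score']:
    hours student    term  score  hours_plus_score
3      34     Uma  Summer     95               129
4      21    Hana    Fall     93               114
12     25   Quinn    Fall     90               115
7      27    Hana  Spring     81               108
9       6     Ben  Spring     79                85
1      28    Hana  Spring     72               100
2      36     Ben    Fall     71               107
11     24     Ivy  Spring     68                92
14     15     Kai    Fall     66                81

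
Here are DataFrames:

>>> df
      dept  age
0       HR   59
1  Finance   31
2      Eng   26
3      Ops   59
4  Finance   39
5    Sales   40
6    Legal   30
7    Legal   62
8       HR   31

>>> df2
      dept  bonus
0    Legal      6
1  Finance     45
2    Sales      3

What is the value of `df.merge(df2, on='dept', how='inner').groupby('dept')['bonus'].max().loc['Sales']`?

merge on 'dept' (how='inner') → 5 rows:
      dept  age  bonus
0  Finance   31     45
1  Finance   39     45
2    Sales   40      3
3    Legal   30      6
4    Legal   62      6
group by dept, max of bonus:
dept
Finance    45
Legal       6
Sales       3
Name: bonus, dtype: int64
Taking the value at index 'Sales' gives 3.

3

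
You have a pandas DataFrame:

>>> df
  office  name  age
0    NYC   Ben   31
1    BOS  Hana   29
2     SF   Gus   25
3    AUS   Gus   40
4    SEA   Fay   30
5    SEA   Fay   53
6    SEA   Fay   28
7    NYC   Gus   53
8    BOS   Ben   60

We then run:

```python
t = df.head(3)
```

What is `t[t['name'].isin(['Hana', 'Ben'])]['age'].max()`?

take first 3 rows:
  office  name  age
0    NYC   Ben   31
1    BOS  Hana   29
2     SF   Gus   25
filter rows where name in ['Hana', 'Ben']:
  office  name  age
0    NYC   Ben   31
1    BOS  Hana   29
Finally, max of column 'age' = 31.

31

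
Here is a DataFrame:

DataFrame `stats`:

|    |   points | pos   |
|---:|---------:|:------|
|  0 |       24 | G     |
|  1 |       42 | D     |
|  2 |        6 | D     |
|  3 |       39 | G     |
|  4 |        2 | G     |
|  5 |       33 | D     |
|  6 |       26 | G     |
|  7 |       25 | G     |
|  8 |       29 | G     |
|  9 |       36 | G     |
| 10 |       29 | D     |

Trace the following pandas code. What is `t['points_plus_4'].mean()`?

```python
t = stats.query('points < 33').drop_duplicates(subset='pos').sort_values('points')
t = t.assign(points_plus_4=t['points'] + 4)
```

19.0

filter rows where points < 33:
    points pos
0       24   G
2        6   D
4        2   G
6       26   G
7       25   G
8       29   G
10      29   D
drop duplicate pos (keep=first):
   points pos
0      24   G
2       6   D
sort by points:
   points pos
2       6   D
0      24   G
add column points_plus_4 = t['points'] + 4:
   points pos  points_plus_4
2       6   D             10
0      24   G             28
mean of column 'points_plus_4' → 19.0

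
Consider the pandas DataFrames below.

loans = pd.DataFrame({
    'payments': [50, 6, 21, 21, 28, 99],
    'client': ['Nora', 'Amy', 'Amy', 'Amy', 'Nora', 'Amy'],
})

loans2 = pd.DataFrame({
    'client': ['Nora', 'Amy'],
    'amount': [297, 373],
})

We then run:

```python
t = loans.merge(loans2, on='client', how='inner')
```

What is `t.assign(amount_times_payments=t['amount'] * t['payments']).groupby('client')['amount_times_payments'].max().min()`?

merge on 'client' (how='inner') → 6 rows:
   payments client  amount
0        50   Nora     297
1         6    Amy     373
2        21    Amy     373
3        21    Amy     373
4        28   Nora     297
5        99    Amy     373
add column amount_times_payments = t['amount'] * t['payments']:
   payments client  amount  amount_times_payments
0        50   Nora     297                  14850
1         6    Amy     373                   2238
2        21    Amy     373                   7833
3        21    Amy     373                   7833
4        28   Nora     297                   8316
5        99    Amy     373                  36927
group by client, max of amount_times_payments:
client
Amy     36927
Nora    14850
Name: amount_times_payments, dtype: int64

14850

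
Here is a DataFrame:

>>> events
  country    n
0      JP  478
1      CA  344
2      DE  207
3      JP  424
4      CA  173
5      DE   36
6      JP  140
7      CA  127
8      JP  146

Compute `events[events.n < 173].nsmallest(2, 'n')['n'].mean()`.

81.5

filter rows where n < 173:
  country    n
5      DE   36
6      JP  140
7      CA  127
8      JP  146
take 2 rows with smallest n:
  country    n
5      DE   36
7      CA  127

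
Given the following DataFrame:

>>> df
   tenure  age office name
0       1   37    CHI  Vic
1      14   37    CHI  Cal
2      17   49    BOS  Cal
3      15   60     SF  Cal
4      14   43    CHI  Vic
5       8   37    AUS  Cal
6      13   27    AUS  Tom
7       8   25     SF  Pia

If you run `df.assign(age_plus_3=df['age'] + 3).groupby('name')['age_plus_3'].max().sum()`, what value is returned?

add column age_plus_3 = df['age'] + 3:
   tenure  age office name  age_plus_3
0       1   37    CHI  Vic          40
1      14   37    CHI  Cal          40
2      17   49    BOS  Cal          52
3      15   60     SF  Cal          63
4      14   43    CHI  Vic          46
5       8   37    AUS  Cal          40
6      13   27    AUS  Tom          30
7       8   25     SF  Pia          28
group by name, max of age_plus_3:
name
Cal    63
Pia    28
Tom    30
Vic    46
Name: age_plus_3, dtype: int64
The sum of the resulting series is 167.

167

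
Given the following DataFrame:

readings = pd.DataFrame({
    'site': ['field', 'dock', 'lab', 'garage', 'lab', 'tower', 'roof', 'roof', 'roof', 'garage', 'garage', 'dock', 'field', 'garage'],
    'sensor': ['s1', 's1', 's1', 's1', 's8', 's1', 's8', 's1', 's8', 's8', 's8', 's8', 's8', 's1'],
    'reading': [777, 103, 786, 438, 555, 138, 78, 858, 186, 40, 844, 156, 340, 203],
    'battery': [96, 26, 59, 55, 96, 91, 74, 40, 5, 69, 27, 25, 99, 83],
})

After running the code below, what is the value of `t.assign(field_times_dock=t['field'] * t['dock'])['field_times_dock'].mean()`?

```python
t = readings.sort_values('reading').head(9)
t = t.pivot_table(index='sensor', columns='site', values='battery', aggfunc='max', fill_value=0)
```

1237.5

sort by reading:
      site sensor  reading  battery
9   garage     s8       40       69
6     roof     s8       78       74
1     dock     s1      103       26
5    tower     s1      138       91
11    dock     s8      156       25
8     roof     s8      186        5
13  garage     s1      203       83
12   field     s8      340       99
3   garage     s1      438       55
4      lab     s8      555       96
0    field     s1      777       96
2      lab     s1      786       59
10  garage     s8      844       27
7     roof     s1      858       40
take first 9 rows:
      site sensor  reading  battery
9   garage     s8       40       69
6     roof     s8       78       74
1     dock     s1      103       26
5    tower     s1      138       91
11    dock     s8      156       25
8     roof     s8      186        5
13  garage     s1      203       83
12   field     s8      340       99
3   garage     s1      438       55
pivot: rows=sensor, cols=site, max(battery):
site    dock  field  garage  roof  tower
sensor                                  
s1        26      0      83     0     91
s8        25     99      69    74      0
add column field_times_dock = t['field'] * t['dock']:
site    dock  field  garage  roof  tower  field_times_dock
sensor                                                    
s1        26      0      83     0     91                 0
s8        25     99      69    74      0              2475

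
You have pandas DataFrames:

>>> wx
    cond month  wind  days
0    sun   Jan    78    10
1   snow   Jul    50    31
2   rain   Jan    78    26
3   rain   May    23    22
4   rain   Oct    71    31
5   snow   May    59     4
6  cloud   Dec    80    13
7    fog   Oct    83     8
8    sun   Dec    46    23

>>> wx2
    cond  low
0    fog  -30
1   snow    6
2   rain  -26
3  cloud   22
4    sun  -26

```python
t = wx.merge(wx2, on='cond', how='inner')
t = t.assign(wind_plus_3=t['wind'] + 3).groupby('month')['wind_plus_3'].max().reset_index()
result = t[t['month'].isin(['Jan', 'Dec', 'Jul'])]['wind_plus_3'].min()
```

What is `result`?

53

merge on 'cond' (how='inner') → 9 rows:
    cond month  wind  days  low
0    sun   Jan    78    10  -26
1   snow   Jul    50    31    6
2   rain   Jan    78    26  -26
3   rain   May    23    22  -26
4   rain   Oct    71    31  -26
5   snow   May    59     4    6
6  cloud   Dec    80    13   22
7    fog   Oct    83     8  -30
8    sun   Dec    46    23  -26
add column wind_plus_3 = t['wind'] + 3:
    cond month  wind  days  low  wind_plus_3
0    sun   Jan    78    10  -26           81
1   snow   Jul    50    31    6           53
2   rain   Jan    78    26  -26           81
3   rain   May    23    22  -26           26
4   rain   Oct    71    31  -26           74
5   snow   May    59     4    6           62
6  cloud   Dec    80    13   22           83
7    fog   Oct    83     8  -30           86
8    sun   Dec    46    23  -26           49
group by month, max of wind_plus_3:
month
Dec    83
Jan    81
Jul    53
May    62
Oct    86
Name: wind_plus_3, dtype: int64
reset_index():
  month  wind_plus_3
0   Dec           83
1   Jan           81
2   Jul           53
3   May           62
4   Oct           86
filter rows where month in ['Jan', 'Dec', 'Jul']:
  month  wind_plus_3
0   Dec           83
1   Jan           81
2   Jul           53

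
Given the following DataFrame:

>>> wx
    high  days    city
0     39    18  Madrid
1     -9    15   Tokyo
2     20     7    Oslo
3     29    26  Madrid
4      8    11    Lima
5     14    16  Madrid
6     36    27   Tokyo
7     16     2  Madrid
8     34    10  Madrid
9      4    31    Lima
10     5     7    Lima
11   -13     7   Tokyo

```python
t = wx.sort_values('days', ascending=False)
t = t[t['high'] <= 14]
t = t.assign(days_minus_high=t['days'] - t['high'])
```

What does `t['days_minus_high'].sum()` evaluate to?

78

sort by days descending:
    high  days    city
9      4    31    Lima
6     36    27   Tokyo
3     29    26  Madrid
0     39    18  Madrid
5     14    16  Madrid
1     -9    15   Tokyo
4      8    11    Lima
8     34    10  Madrid
2     20     7    Oslo
10     5     7    Lima
11   -13     7   Tokyo
7     16     2  Madrid
filter rows where high <= 14:
    high  days    city
9      4    31    Lima
5     14    16  Madrid
1     -9    15   Tokyo
4      8    11    Lima
10     5     7    Lima
11   -13     7   Tokyo
add column days_minus_high = t['days'] - t['high']:
    high  days    city  days_minus_high
9      4    31    Lima               27
5     14    16  Madrid                2
1     -9    15   Tokyo               24
4      8    11    Lima                3
10     5     7    Lima                2
11   -13     7   Tokyo               20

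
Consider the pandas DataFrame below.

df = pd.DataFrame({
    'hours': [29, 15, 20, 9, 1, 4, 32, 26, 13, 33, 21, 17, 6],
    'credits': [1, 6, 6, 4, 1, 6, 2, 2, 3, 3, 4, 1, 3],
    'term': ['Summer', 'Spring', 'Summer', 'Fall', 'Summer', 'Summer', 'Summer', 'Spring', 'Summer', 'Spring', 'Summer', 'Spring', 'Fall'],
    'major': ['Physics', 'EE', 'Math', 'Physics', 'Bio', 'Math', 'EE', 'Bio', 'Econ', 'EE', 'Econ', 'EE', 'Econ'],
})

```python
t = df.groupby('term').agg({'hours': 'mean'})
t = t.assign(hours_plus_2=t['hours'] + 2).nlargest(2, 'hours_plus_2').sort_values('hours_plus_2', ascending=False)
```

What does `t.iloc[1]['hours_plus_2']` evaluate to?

19.1428571429

group by term, mean of hours:
            hours
term             
Fall     7.500000
Spring  22.750000
Summer  17.142857
add column hours_plus_2 = t['hours'] + 2:
            hours  hours_plus_2
term                           
Fall     7.500000      9.500000
Spring  22.750000     24.750000
Summer  17.142857     19.142857
take 2 rows with largest hours_plus_2:
            hours  hours_plus_2
term                           
Spring  22.750000     24.750000
Summer  17.142857     19.142857
sort by hours_plus_2 descending:
            hours  hours_plus_2
term                           
Spring  22.750000     24.750000
Summer  17.142857     19.142857
Reading off the value at position 1, column 'hours_plus_2', we get 19.1428571429.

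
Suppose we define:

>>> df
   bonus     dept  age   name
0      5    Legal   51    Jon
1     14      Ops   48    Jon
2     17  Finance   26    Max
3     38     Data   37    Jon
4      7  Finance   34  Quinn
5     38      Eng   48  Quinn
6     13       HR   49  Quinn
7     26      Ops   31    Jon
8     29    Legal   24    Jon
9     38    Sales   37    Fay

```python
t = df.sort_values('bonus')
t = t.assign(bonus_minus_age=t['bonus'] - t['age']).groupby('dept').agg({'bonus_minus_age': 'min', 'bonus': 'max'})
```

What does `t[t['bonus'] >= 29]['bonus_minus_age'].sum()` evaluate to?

-54

sort by bonus:
   bonus     dept  age   name
0      5    Legal   51    Jon
4      7  Finance   34  Quinn
6     13       HR   49  Quinn
1     14      Ops   48    Jon
2     17  Finance   26    Max
7     26      Ops   31    Jon
8     29    Legal   24    Jon
3     38     Data   37    Jon
5     38      Eng   48  Quinn
9     38    Sales   37    Fay
add column bonus_minus_age = t['bonus'] - t['age']:
   bonus     dept  age   name  bonus_minus_age
0      5    Legal   51    Jon              -46
4      7  Finance   34  Quinn              -27
6     13       HR   49  Quinn              -36
1     14      Ops   48    Jon              -34
2     17  Finance   26    Max               -9
7     26      Ops   31    Jon               -5
8     29    Legal   24    Jon                5
3     38     Data   37    Jon                1
5     38      Eng   48  Quinn              -10
9     38    Sales   37    Fay                1
group by dept: min(bonus_minus_age), max(bonus):
         bonus_minus_age  bonus
dept                           
Data                   1     38
Eng                  -10     38
Finance              -27     17
HR                   -36     13
Legal                -46     29
Ops                  -34     26
Sales                  1     38
filter rows where bonus >= 29:
       bonus_minus_age  bonus
dept                         
Data                 1     38
Eng                -10     38
Legal              -46     29
Sales                1     38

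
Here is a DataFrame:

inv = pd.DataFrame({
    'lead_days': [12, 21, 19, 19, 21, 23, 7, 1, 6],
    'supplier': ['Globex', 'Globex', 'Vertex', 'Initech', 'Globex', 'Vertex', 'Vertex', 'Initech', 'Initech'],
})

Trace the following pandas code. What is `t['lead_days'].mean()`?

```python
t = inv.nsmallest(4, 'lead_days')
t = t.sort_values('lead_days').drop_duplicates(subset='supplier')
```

6.66666666667

take 4 rows with smallest lead_days:
   lead_days supplier
7          1  Initech
8          6  Initech
6          7   Vertex
0         12   Globex
sort by lead_days:
   lead_days supplier
7          1  Initech
8          6  Initech
6          7   Vertex
0         12   Globex
drop duplicate supplier (keep=first):
   lead_days supplier
7          1  Initech
6          7   Vertex
0         12   Globex
mean of column 'lead_days' → 6.66666666667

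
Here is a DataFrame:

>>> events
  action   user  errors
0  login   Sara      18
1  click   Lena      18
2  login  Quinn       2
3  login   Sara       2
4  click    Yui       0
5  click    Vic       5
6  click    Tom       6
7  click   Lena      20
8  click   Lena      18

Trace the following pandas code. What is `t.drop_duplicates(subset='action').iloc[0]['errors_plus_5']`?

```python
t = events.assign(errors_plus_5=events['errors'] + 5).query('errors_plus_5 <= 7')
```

add column errors_plus_5 = events['errors'] + 5:
  action   user  errors  errors_plus_5
0  login   Sara      18             23
1  click   Lena      18             23
2  login  Quinn       2              7
3  login   Sara       2              7
4  click    Yui       0              5
5  click    Vic       5             10
6  click    Tom       6             11
7  click   Lena      20             25
8  click   Lena      18             23
filter rows where errors_plus_5 <= 7:
  action   user  errors  errors_plus_5
2  login  Quinn       2              7
3  login   Sara       2              7
4  click    Yui       0              5
drop duplicate action (keep=first):
  action   user  errors  errors_plus_5
2  login  Quinn       2              7
4  click    Yui       0              5

7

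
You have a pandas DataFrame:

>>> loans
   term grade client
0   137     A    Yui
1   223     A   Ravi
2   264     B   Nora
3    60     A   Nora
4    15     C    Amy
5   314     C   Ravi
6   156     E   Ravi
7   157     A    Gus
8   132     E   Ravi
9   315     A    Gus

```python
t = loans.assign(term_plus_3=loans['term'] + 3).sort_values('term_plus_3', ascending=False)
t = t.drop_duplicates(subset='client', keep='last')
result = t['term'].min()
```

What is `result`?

15

add column term_plus_3 = loans['term'] + 3:
   term grade client  term_plus_3
0   137     A    Yui          140
1   223     A   Ravi          226
2   264     B   Nora          267
3    60     A   Nora           63
4    15     C    Amy           18
5   314     C   Ravi          317
6   156     E   Ravi          159
7   157     A    Gus          160
8   132     E   Ravi          135
9   315     A    Gus          318
sort by term_plus_3 descending:
   term grade client  term_plus_3
9   315     A    Gus          318
5   314     C   Ravi          317
2   264     B   Nora          267
1   223     A   Ravi          226
7   157     A    Gus          160
6   156     E   Ravi          159
0   137     A    Yui          140
8   132     E   Ravi          135
3    60     A   Nora           63
4    15     C    Amy           18
drop duplicate client (keep=last):
   term grade client  term_plus_3
7   157     A    Gus          160
0   137     A    Yui          140
8   132     E   Ravi          135
3    60     A   Nora           63
4    15     C    Amy           18
min of column 'term' → 15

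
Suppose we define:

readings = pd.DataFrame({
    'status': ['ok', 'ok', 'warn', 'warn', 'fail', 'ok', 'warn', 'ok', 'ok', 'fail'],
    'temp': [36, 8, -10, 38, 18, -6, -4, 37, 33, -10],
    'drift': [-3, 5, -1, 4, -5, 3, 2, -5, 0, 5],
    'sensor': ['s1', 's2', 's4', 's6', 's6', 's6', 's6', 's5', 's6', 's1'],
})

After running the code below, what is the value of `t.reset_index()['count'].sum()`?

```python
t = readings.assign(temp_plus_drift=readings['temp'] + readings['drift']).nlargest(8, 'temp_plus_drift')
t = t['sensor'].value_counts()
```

8

add column temp_plus_drift = readings['temp'] + readings['drift']:
  status  temp  drift sensor  temp_plus_drift
0     ok    36     -3     s1               33
1     ok     8      5     s2               13
2   warn   -10     -1     s4              -11
3   warn    38      4     s6               42
4   fail    18     -5     s6               13
5     ok    -6      3     s6               -3
6   warn    -4      2     s6               -2
7     ok    37     -5     s5               32
8     ok    33      0     s6               33
9   fail   -10      5     s1               -5
take 8 rows with largest temp_plus_drift:
  status  temp  drift sensor  temp_plus_drift
3   warn    38      4     s6               42
0     ok    36     -3     s1               33
8     ok    33      0     s6               33
7     ok    37     -5     s5               32
1     ok     8      5     s2               13
4   fail    18     -5     s6               13
6   warn    -4      2     s6               -2
5     ok    -6      3     s6               -3
value_counts of sensor:
sensor
s6    5
s1    1
s5    1
s2    1
Name: count, dtype: int64
reset_index():
  sensor  count
0     s6      5
1     s1      1
2     s5      1
3     s2      1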